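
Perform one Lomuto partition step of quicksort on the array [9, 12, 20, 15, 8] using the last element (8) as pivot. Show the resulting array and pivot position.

Lomuto partition with pivot = 8:

Initial array: [9, 12, 20, 15, 8]

arr[0]=9 > 8: no swap
arr[1]=12 > 8: no swap
arr[2]=20 > 8: no swap
arr[3]=15 > 8: no swap

Place pivot at position 0: [8, 12, 20, 15, 9]
Pivot position: 0

After partitioning with pivot 8, the array becomes [8, 12, 20, 15, 9]. The pivot is placed at index 0. All elements to the left of the pivot are <= 8, and all elements to the right are > 8.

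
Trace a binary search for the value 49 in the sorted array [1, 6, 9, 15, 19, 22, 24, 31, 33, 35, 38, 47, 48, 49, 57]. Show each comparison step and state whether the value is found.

Binary search for 49 in [1, 6, 9, 15, 19, 22, 24, 31, 33, 35, 38, 47, 48, 49, 57]:

lo=0, hi=14, mid=7, arr[mid]=31 -> 31 < 49, search right half
lo=8, hi=14, mid=11, arr[mid]=47 -> 47 < 49, search right half
lo=12, hi=14, mid=13, arr[mid]=49 -> Found target at index 13!

Binary search finds 49 at index 13 after 3 comparisons. The search repeatedly halves the search space by comparing with the middle element.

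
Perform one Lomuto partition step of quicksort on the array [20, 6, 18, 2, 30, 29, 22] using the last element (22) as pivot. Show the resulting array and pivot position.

Lomuto partition with pivot = 22:

Initial array: [20, 6, 18, 2, 30, 29, 22]

arr[0]=20 <= 22: swap with position 0, array becomes [20, 6, 18, 2, 30, 29, 22]
arr[1]=6 <= 22: swap with position 1, array becomes [20, 6, 18, 2, 30, 29, 22]
arr[2]=18 <= 22: swap with position 2, array becomes [20, 6, 18, 2, 30, 29, 22]
arr[3]=2 <= 22: swap with position 3, array becomes [20, 6, 18, 2, 30, 29, 22]
arr[4]=30 > 22: no swap
arr[5]=29 > 22: no swap

Place pivot at position 4: [20, 6, 18, 2, 22, 29, 30]
Pivot position: 4

After partitioning with pivot 22, the array becomes [20, 6, 18, 2, 22, 29, 30]. The pivot is placed at index 4. All elements to the left of the pivot are <= 22, and all elements to the right are > 22.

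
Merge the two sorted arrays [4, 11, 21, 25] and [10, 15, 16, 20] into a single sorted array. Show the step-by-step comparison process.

Merging process:

Compare 4 vs 10: take 4 from left. Merged: [4]
Compare 11 vs 10: take 10 from right. Merged: [4, 10]
Compare 11 vs 15: take 11 from left. Merged: [4, 10, 11]
Compare 21 vs 15: take 15 from right. Merged: [4, 10, 11, 15]
Compare 21 vs 16: take 16 from right. Merged: [4, 10, 11, 15, 16]
Compare 21 vs 20: take 20 from right. Merged: [4, 10, 11, 15, 16, 20]
Append remaining from left: [21, 25]. Merged: [4, 10, 11, 15, 16, 20, 21, 25]

Final merged array: [4, 10, 11, 15, 16, 20, 21, 25]
Total comparisons: 6

The merged array is [4, 10, 11, 15, 16, 20, 21, 25], requiring 6 comparisons. The merge step runs in O(n) time where n is the total number of elements.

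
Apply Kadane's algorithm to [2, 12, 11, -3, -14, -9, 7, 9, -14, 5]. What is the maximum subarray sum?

Using Kadane's algorithm on [2, 12, 11, -3, -14, -9, 7, 9, -14, 5]:

Scanning through the array:
Position 1 (value 12): max_ending_here = 14, max_so_far = 14
Position 2 (value 11): max_ending_here = 25, max_so_far = 25
Position 3 (value -3): max_ending_here = 22, max_so_far = 25
Position 4 (value -14): max_ending_here = 8, max_so_far = 25
Position 5 (value -9): max_ending_here = -1, max_so_far = 25
Position 6 (value 7): max_ending_here = 7, max_so_far = 25
Position 7 (value 9): max_ending_here = 16, max_so_far = 25
Position 8 (value -14): max_ending_here = 2, max_so_far = 25
Position 9 (value 5): max_ending_here = 7, max_so_far = 25

Maximum subarray: [2, 12, 11]
Maximum sum: 25

The maximum subarray is [2, 12, 11] with sum 25. This subarray runs from index 0 to index 2.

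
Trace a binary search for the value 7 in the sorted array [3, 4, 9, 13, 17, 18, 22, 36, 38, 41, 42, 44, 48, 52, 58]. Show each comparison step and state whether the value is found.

Binary search for 7 in [3, 4, 9, 13, 17, 18, 22, 36, 38, 41, 42, 44, 48, 52, 58]:

lo=0, hi=14, mid=7, arr[mid]=36 -> 36 > 7, search left half
lo=0, hi=6, mid=3, arr[mid]=13 -> 13 > 7, search left half
lo=0, hi=2, mid=1, arr[mid]=4 -> 4 < 7, search right half
lo=2, hi=2, mid=2, arr[mid]=9 -> 9 > 7, search left half
lo=2 > hi=1, target 7 not found

Binary search determines that 7 is not in the array after 4 comparisons. The search space was exhausted without finding the target.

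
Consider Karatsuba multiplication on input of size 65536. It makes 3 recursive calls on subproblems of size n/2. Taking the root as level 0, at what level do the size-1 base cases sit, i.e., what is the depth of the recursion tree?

For divide and conquer with division factor 2:

Problem sizes at each level:
Level 0: 65536
Level 1: 32768
Level 2: 16384
Level 3: 8192
Level 4: 4096
Level 5: 2048
Level 6: 1024
Level 7: 512
Level 8: 256
Level 9: 128
Level 10: 64
Level 11: 32
Level 12: 16
Level 13: 8
Level 14: 4
Level 15: 2
Level 16: 1

The root is level 0 and the size-1 base case is level 16 (the tree spans levels 0 through 16, i.e. 17 levels counting the root), so the depth is the number of divisions: log_2(65536) = 16

The recursion tree depth is log_2(65536) = 16. At each level, the problem size is divided by 2, so it takes 16 divisions to reduce to a base case of size 1. The algorithm makes 3 recursive calls at each level.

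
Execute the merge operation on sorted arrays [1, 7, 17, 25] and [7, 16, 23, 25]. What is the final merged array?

Merging process:

Compare 1 vs 7: take 1 from left. Merged: [1]
Compare 7 vs 7: take 7 from left. Merged: [1, 7]
Compare 17 vs 7: take 7 from right. Merged: [1, 7, 7]
Compare 17 vs 16: take 16 from right. Merged: [1, 7, 7, 16]
Compare 17 vs 23: take 17 from left. Merged: [1, 7, 7, 16, 17]
Compare 25 vs 23: take 23 from right. Merged: [1, 7, 7, 16, 17, 23]
Compare 25 vs 25: take 25 from left. Merged: [1, 7, 7, 16, 17, 23, 25]
Append remaining from right: [25]. Merged: [1, 7, 7, 16, 17, 23, 25, 25]

Final merged array: [1, 7, 7, 16, 17, 23, 25, 25]
Total comparisons: 7

The merged array is [1, 7, 7, 16, 17, 23, 25, 25], requiring 7 comparisons. The merge step runs in O(n) time where n is the total number of elements.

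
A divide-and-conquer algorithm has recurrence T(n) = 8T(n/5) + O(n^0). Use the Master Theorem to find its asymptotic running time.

Master Theorem for T(n) = 8T(n/5) + O(n^0):

a = 8, b = 5, c = 0
log_b(a) = log_5(8) = 1.2920

Case 1: c = 0 < log_5(8) = 1.2920
T(n) = O(n^(log_5 8))

For T(n) = 8T(n/5) + O(n^0): log_5(8) = 1.2920. This is Case 1 of the Master Theorem (c < log_b(a), work dominated by leaves), giving O(n^(log_5 8)).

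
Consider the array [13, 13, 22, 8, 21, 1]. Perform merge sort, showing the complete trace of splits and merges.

Merge sort trace:

Split: [13, 13, 22, 8, 21, 1] -> [13, 13, 22] and [8, 21, 1]
  Split: [13, 13, 22] -> [13] and [13, 22]
    Split: [13, 22] -> [13] and [22]
    Merge: [13] + [22] -> [13, 22]
  Merge: [13] + [13, 22] -> [13, 13, 22]
  Split: [8, 21, 1] -> [8] and [21, 1]
    Split: [21, 1] -> [21] and [1]
    Merge: [21] + [1] -> [1, 21]
  Merge: [8] + [1, 21] -> [1, 8, 21]
Merge: [13, 13, 22] + [1, 8, 21] -> [1, 8, 13, 13, 21, 22]

Final sorted array: [1, 8, 13, 13, 21, 22]

The merge sort proceeds by recursively splitting the array and merging sorted halves.
After all merges, the sorted array is [1, 8, 13, 13, 21, 22].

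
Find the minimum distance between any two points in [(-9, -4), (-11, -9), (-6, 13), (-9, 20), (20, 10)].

Computing all pairwise distances among 5 points:

d((-9, -4), (-11, -9)) = 5.3852 <-- minimum
d((-9, -4), (-6, 13)) = 17.2627
d((-9, -4), (-9, 20)) = 24.0
d((-9, -4), (20, 10)) = 32.2025
d((-11, -9), (-6, 13)) = 22.561
d((-11, -9), (-9, 20)) = 29.0689
d((-11, -9), (20, 10)) = 36.3593
d((-6, 13), (-9, 20)) = 7.6158
d((-6, 13), (20, 10)) = 26.1725
d((-9, 20), (20, 10)) = 30.6757

Closest pair: (-9, -4) and (-11, -9) with distance 5.3852

The closest pair is (-9, -4) and (-11, -9) with Euclidean distance 5.3852. For 5 points, brute-force pairwise comparison is shown above. For large n, the divide-and-conquer algorithm (sort by x, recurse on halves, check the dividing strip) achieves O(n log n).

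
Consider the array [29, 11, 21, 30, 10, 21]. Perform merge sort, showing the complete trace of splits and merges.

Merge sort trace:

Split: [29, 11, 21, 30, 10, 21] -> [29, 11, 21] and [30, 10, 21]
  Split: [29, 11, 21] -> [29] and [11, 21]
    Split: [11, 21] -> [11] and [21]
    Merge: [11] + [21] -> [11, 21]
  Merge: [29] + [11, 21] -> [11, 21, 29]
  Split: [30, 10, 21] -> [30] and [10, 21]
    Split: [10, 21] -> [10] and [21]
    Merge: [10] + [21] -> [10, 21]
  Merge: [30] + [10, 21] -> [10, 21, 30]
Merge: [11, 21, 29] + [10, 21, 30] -> [10, 11, 21, 21, 29, 30]

Final sorted array: [10, 11, 21, 21, 29, 30]

The merge sort proceeds by recursively splitting the array and merging sorted halves.
After all merges, the sorted array is [10, 11, 21, 21, 29, 30].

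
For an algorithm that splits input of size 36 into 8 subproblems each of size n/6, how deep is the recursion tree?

For divide and conquer with division factor 6:

Problem sizes at each level:
Level 0: 36
Level 1: 6
Level 2: 1

The root is level 0 and the size-1 base case is level 2 (the tree spans levels 0 through 2, i.e. 3 levels counting the root), so the depth is the number of divisions: log_6(36) = 2

The recursion tree depth is log_6(36) = 2. At each level, the problem size is divided by 6, so it takes 2 divisions to reduce to a base case of size 1. The algorithm makes 8 recursive calls at each level.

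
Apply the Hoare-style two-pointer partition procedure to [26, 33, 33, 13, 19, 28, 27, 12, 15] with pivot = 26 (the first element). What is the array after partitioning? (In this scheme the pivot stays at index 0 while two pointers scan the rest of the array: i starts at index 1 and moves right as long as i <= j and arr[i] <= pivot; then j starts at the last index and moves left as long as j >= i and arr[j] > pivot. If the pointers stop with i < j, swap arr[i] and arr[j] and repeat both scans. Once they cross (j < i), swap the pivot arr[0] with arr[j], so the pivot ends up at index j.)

Hoare-style two-pointer partition with pivot = 26:

Initial array: [26, 33, 33, 13, 19, 28, 27, 12, 15]

Pointers start at i = 1, j = 8.
i stops at index 1 (arr[1]=33 > 26), j stops at index 8 (arr[8]=15 <= 26): swap arr[1] and arr[8], array becomes [26, 15, 33, 13, 19, 28, 27, 12, 33]
i stops at index 2 (arr[2]=33 > 26), j stops at index 7 (arr[7]=12 <= 26): swap arr[2] and arr[7], array becomes [26, 15, 12, 13, 19, 28, 27, 33, 33]
i ends at 5, j ends at 4: the pointers have crossed (j < i), so scanning stops.

Swap pivot arr[0] with arr[4] to place pivot at position 4: [19, 15, 12, 13, 26, 28, 27, 33, 33]
Pivot position: 4

After partitioning with pivot 26, the array becomes [19, 15, 12, 13, 26, 28, 27, 33, 33]. The pivot is placed at index 4. All elements to the left of the pivot are <= 26, and all elements to the right are > 26.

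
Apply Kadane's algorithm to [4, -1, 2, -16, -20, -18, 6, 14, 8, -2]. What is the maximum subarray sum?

Using Kadane's algorithm on [4, -1, 2, -16, -20, -18, 6, 14, 8, -2]:

Scanning through the array:
Position 1 (value -1): max_ending_here = 3, max_so_far = 4
Position 2 (value 2): max_ending_here = 5, max_so_far = 5
Position 3 (value -16): max_ending_here = -11, max_so_far = 5
Position 4 (value -20): max_ending_here = -20, max_so_far = 5
Position 5 (value -18): max_ending_here = -18, max_so_far = 5
Position 6 (value 6): max_ending_here = 6, max_so_far = 6
Position 7 (value 14): max_ending_here = 20, max_so_far = 20
Position 8 (value 8): max_ending_here = 28, max_so_far = 28
Position 9 (value -2): max_ending_here = 26, max_so_far = 28

Maximum subarray: [6, 14, 8]
Maximum sum: 28

The maximum subarray is [6, 14, 8] with sum 28. This subarray runs from index 6 to index 8.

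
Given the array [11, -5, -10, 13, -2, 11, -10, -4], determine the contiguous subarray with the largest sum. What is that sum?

Using Kadane's algorithm on [11, -5, -10, 13, -2, 11, -10, -4]:

Scanning through the array:
Position 1 (value -5): max_ending_here = 6, max_so_far = 11
Position 2 (value -10): max_ending_here = -4, max_so_far = 11
Position 3 (value 13): max_ending_here = 13, max_so_far = 13
Position 4 (value -2): max_ending_here = 11, max_so_far = 13
Position 5 (value 11): max_ending_here = 22, max_so_far = 22
Position 6 (value -10): max_ending_here = 12, max_so_far = 22
Position 7 (value -4): max_ending_here = 8, max_so_far = 22

Maximum subarray: [13, -2, 11]
Maximum sum: 22

The maximum subarray is [13, -2, 11] with sum 22. This subarray runs from index 3 to index 5.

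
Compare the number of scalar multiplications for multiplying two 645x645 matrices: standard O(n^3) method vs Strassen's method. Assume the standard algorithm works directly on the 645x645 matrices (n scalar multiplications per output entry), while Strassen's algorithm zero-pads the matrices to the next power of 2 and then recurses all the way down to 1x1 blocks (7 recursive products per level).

Matrix multiplication for 645x645 matrices:

Strassen's algorithm requires power-of-2 dimensions. Pad 645x645 to 1024x1024 (next power of 2).

Standard algorithm: 645^3 = 268336125 multiplications
Strassen's algorithm: 7^(log2(1024)) = 7^10 = 282475249 multiplications
Difference: 268336125 - 282475249 = -14139124 (Strassen uses MORE here due to padding overhead — for small or just-over-power-of-2 n, padding can outweigh the per-level savings)

Standard: 268336125 multiplications (645^3). Strassen: 282475249 multiplications (7^10, after padding to 1024x1024). Strassen reduces 8 recursive multiplications to 7 at each level.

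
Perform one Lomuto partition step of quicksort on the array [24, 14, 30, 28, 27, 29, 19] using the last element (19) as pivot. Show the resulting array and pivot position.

Lomuto partition with pivot = 19:

Initial array: [24, 14, 30, 28, 27, 29, 19]

arr[0]=24 > 19: no swap
arr[1]=14 <= 19: swap with position 0, array becomes [14, 24, 30, 28, 27, 29, 19]
arr[2]=30 > 19: no swap
arr[3]=28 > 19: no swap
arr[4]=27 > 19: no swap
arr[5]=29 > 19: no swap

Place pivot at position 1: [14, 19, 30, 28, 27, 29, 24]
Pivot position: 1

After partitioning with pivot 19, the array becomes [14, 19, 30, 28, 27, 29, 24]. The pivot is placed at index 1. All elements to the left of the pivot are <= 19, and all elements to the right are > 19.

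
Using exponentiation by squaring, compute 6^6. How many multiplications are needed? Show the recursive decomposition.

Computing 6^6 by squaring (build up from 6^1; each line after the first costs one multiplication):

6^1 = 6
6^2 = (6^1)^2 = 6^2 = 36
6^3 = 6 * 6^2 = 6 * 36 = 216
6^6 = (6^3)^2 = 216^2 = 46656

Result: 46656
Multiplications needed: 3 (3 lines after 6^1)

6^6 = 46656. Using exponentiation by squaring, this requires 3 multiplications. The key idea: if the exponent is even, square the half-power; if odd, multiply by the base once.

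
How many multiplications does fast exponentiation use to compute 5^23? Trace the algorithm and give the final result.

Computing 5^23 by squaring (build up from 5^1; each line after the first costs one multiplication):

5^1 = 5
5^2 = (5^1)^2 = 5^2 = 25
5^4 = (5^2)^2 = 25^2 = 625
5^5 = 5 * 5^4 = 5 * 625 = 3125
5^10 = (5^5)^2 = 3125^2 = 9765625
5^11 = 5 * 5^10 = 5 * 9765625 = 48828125
5^22 = (5^11)^2 = 48828125^2 = 2384185791015625
5^23 = 5 * 5^22 = 5 * 2384185791015625 = 11920928955078125

Result: 11920928955078125
Multiplications needed: 7 (7 lines after 5^1)

5^23 = 11920928955078125. Using exponentiation by squaring, this requires 7 multiplications. The key idea: if the exponent is even, square the half-power; if odd, multiply by the base once.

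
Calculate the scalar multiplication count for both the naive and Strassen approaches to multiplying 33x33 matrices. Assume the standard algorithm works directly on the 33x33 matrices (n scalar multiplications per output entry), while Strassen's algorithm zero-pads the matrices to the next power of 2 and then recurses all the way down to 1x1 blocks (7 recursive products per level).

Matrix multiplication for 33x33 matrices:

Strassen's algorithm requires power-of-2 dimensions. Pad 33x33 to 64x64 (next power of 2).

Standard algorithm: 33^3 = 35937 multiplications
Strassen's algorithm: 7^(log2(64)) = 7^6 = 117649 multiplications
Difference: 35937 - 117649 = -81712 (Strassen uses MORE here due to padding overhead — for small or just-over-power-of-2 n, padding can outweigh the per-level savings)

Standard: 35937 multiplications (33^3). Strassen: 117649 multiplications (7^6, after padding to 64x64). Strassen reduces 8 recursive multiplications to 7 at each level.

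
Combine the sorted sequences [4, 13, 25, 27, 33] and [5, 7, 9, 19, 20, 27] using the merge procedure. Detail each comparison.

Merging process:

Compare 4 vs 5: take 4 from left. Merged: [4]
Compare 13 vs 5: take 5 from right. Merged: [4, 5]
Compare 13 vs 7: take 7 from right. Merged: [4, 5, 7]
Compare 13 vs 9: take 9 from right. Merged: [4, 5, 7, 9]
Compare 13 vs 19: take 13 from left. Merged: [4, 5, 7, 9, 13]
Compare 25 vs 19: take 19 from right. Merged: [4, 5, 7, 9, 13, 19]
Compare 25 vs 20: take 20 from right. Merged: [4, 5, 7, 9, 13, 19, 20]
Compare 25 vs 27: take 25 from left. Merged: [4, 5, 7, 9, 13, 19, 20, 25]
Compare 27 vs 27: take 27 from left. Merged: [4, 5, 7, 9, 13, 19, 20, 25, 27]
Compare 33 vs 27: take 27 from right. Merged: [4, 5, 7, 9, 13, 19, 20, 25, 27, 27]
Append remaining from left: [33]. Merged: [4, 5, 7, 9, 13, 19, 20, 25, 27, 27, 33]

Final merged array: [4, 5, 7, 9, 13, 19, 20, 25, 27, 27, 33]
Total comparisons: 10

The merged array is [4, 5, 7, 9, 13, 19, 20, 25, 27, 27, 33], requiring 10 comparisons. The merge step runs in O(n) time where n is the total number of elements.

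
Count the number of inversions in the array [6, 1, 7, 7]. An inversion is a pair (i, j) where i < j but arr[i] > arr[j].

Finding inversions in [6, 1, 7, 7]:

(0, 1): arr[0]=6 > arr[1]=1

Total inversions: 1

The array has 1 inversion(s): (0,1). Each pair (i,j) satisfies i < j and arr[i] > arr[j].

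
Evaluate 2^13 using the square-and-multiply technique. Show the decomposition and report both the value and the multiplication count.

Computing 2^13 by squaring (build up from 2^1; each line after the first costs one multiplication):

2^1 = 2
2^2 = (2^1)^2 = 2^2 = 4
2^3 = 2 * 2^2 = 2 * 4 = 8
2^6 = (2^3)^2 = 8^2 = 64
2^12 = (2^6)^2 = 64^2 = 4096
2^13 = 2 * 2^12 = 2 * 4096 = 8192

Result: 8192
Multiplications needed: 5 (5 lines after 2^1)

2^13 = 8192. Using exponentiation by squaring, this requires 5 multiplications. The key idea: if the exponent is even, square the half-power; if odd, multiply by the base once.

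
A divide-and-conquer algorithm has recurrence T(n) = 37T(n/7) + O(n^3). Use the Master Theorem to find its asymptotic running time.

Master Theorem for T(n) = 37T(n/7) + O(n^3):

a = 37, b = 7, c = 3
log_b(a) = log_7(37) = 1.8556

Case 3: c = 3 > log_7(37) = 1.8556
T(n) = O(n^3) = O(n^3)

For T(n) = 37T(n/7) + O(n^3): log_7(37) = 1.8556. This is Case 3 of the Master Theorem (c > log_b(a), work dominated by root), giving O(n^3).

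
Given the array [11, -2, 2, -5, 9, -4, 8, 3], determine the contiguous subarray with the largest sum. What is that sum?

Using Kadane's algorithm on [11, -2, 2, -5, 9, -4, 8, 3]:

Scanning through the array:
Position 1 (value -2): max_ending_here = 9, max_so_far = 11
Position 2 (value 2): max_ending_here = 11, max_so_far = 11
Position 3 (value -5): max_ending_here = 6, max_so_far = 11
Position 4 (value 9): max_ending_here = 15, max_so_far = 15
Position 5 (value -4): max_ending_here = 11, max_so_far = 15
Position 6 (value 8): max_ending_here = 19, max_so_far = 19
Position 7 (value 3): max_ending_here = 22, max_so_far = 22

Maximum subarray: [11, -2, 2, -5, 9, -4, 8, 3]
Maximum sum: 22

The maximum subarray is [11, -2, 2, -5, 9, -4, 8, 3] with sum 22. This subarray runs from index 0 to index 7.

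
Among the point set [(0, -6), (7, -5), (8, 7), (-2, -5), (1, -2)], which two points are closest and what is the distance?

Computing all pairwise distances among 5 points:

d((0, -6), (7, -5)) = 7.0711
d((0, -6), (8, 7)) = 15.2643
d((0, -6), (-2, -5)) = 2.2361 <-- minimum
d((0, -6), (1, -2)) = 4.1231
d((7, -5), (8, 7)) = 12.0416
d((7, -5), (-2, -5)) = 9.0
d((7, -5), (1, -2)) = 6.7082
d((8, 7), (-2, -5)) = 15.6205
d((8, 7), (1, -2)) = 11.4018
d((-2, -5), (1, -2)) = 4.2426

Closest pair: (0, -6) and (-2, -5) with distance 2.2361

The closest pair is (0, -6) and (-2, -5) with Euclidean distance 2.2361. For 5 points, brute-force pairwise comparison is shown above. For large n, the divide-and-conquer algorithm (sort by x, recurse on halves, check the dividing strip) achieves O(n log n).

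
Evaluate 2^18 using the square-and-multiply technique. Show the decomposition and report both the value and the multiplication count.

Computing 2^18 by squaring (build up from 2^1; each line after the first costs one multiplication):

2^1 = 2
2^2 = (2^1)^2 = 2^2 = 4
2^4 = (2^2)^2 = 4^2 = 16
2^8 = (2^4)^2 = 16^2 = 256
2^9 = 2 * 2^8 = 2 * 256 = 512
2^18 = (2^9)^2 = 512^2 = 262144

Result: 262144
Multiplications needed: 5 (5 lines after 2^1)

2^18 = 262144. Using exponentiation by squaring, this requires 5 multiplications. The key idea: if the exponent is even, square the half-power; if odd, multiply by the base once.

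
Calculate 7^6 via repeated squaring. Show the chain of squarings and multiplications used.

Computing 7^6 by squaring (build up from 7^1; each line after the first costs one multiplication):

7^1 = 7
7^2 = (7^1)^2 = 7^2 = 49
7^3 = 7 * 7^2 = 7 * 49 = 343
7^6 = (7^3)^2 = 343^2 = 117649

Result: 117649
Multiplications needed: 3 (3 lines after 7^1)

7^6 = 117649. Using exponentiation by squaring, this requires 3 multiplications. The key idea: if the exponent is even, square the half-power; if odd, multiply by the base once.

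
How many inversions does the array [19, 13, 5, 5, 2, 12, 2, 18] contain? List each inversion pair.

Finding inversions in [19, 13, 5, 5, 2, 12, 2, 18]:

(0, 1): arr[0]=19 > arr[1]=13
(0, 2): arr[0]=19 > arr[2]=5
(0, 3): arr[0]=19 > arr[3]=5
(0, 4): arr[0]=19 > arr[4]=2
(0, 5): arr[0]=19 > arr[5]=12
(0, 6): arr[0]=19 > arr[6]=2
(0, 7): arr[0]=19 > arr[7]=18
(1, 2): arr[1]=13 > arr[2]=5
(1, 3): arr[1]=13 > arr[3]=5
(1, 4): arr[1]=13 > arr[4]=2
(1, 5): arr[1]=13 > arr[5]=12
(1, 6): arr[1]=13 > arr[6]=2
(2, 4): arr[2]=5 > arr[4]=2
(2, 6): arr[2]=5 > arr[6]=2
(3, 4): arr[3]=5 > arr[4]=2
(3, 6): arr[3]=5 > arr[6]=2
(5, 6): arr[5]=12 > arr[6]=2

Total inversions: 17

The array has 17 inversion(s): (0,1), (0,2), (0,3), (0,4), (0,5), (0,6), (0,7), (1,2), (1,3), (1,4), (1,5), (1,6), (2,4), (2,6), (3,4), (3,6), (5,6). Each pair (i,j) satisfies i < j and arr[i] > arr[j].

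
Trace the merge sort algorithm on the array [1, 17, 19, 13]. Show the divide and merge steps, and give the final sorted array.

Merge sort trace:

Split: [1, 17, 19, 13] -> [1, 17] and [19, 13]
  Split: [1, 17] -> [1] and [17]
  Merge: [1] + [17] -> [1, 17]
  Split: [19, 13] -> [19] and [13]
  Merge: [19] + [13] -> [13, 19]
Merge: [1, 17] + [13, 19] -> [1, 13, 17, 19]

Final sorted array: [1, 13, 17, 19]

The merge sort proceeds by recursively splitting the array and merging sorted halves.
After all merges, the sorted array is [1, 13, 17, 19].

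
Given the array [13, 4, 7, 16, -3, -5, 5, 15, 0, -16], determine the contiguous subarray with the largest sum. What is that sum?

Using Kadane's algorithm on [13, 4, 7, 16, -3, -5, 5, 15, 0, -16]:

Scanning through the array:
Position 1 (value 4): max_ending_here = 17, max_so_far = 17
Position 2 (value 7): max_ending_here = 24, max_so_far = 24
Position 3 (value 16): max_ending_here = 40, max_so_far = 40
Position 4 (value -3): max_ending_here = 37, max_so_far = 40
Position 5 (value -5): max_ending_here = 32, max_so_far = 40
Position 6 (value 5): max_ending_here = 37, max_so_far = 40
Position 7 (value 15): max_ending_here = 52, max_so_far = 52
Position 8 (value 0): max_ending_here = 52, max_so_far = 52
Position 9 (value -16): max_ending_here = 36, max_so_far = 52

Maximum subarray: [13, 4, 7, 16, -3, -5, 5, 15]
Maximum sum: 52

The maximum subarray is [13, 4, 7, 16, -3, -5, 5, 15] with sum 52. This subarray runs from index 0 to index 7.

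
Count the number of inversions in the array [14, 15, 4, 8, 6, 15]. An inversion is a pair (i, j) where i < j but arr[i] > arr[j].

Finding inversions in [14, 15, 4, 8, 6, 15]:

(0, 2): arr[0]=14 > arr[2]=4
(0, 3): arr[0]=14 > arr[3]=8
(0, 4): arr[0]=14 > arr[4]=6
(1, 2): arr[1]=15 > arr[2]=4
(1, 3): arr[1]=15 > arr[3]=8
(1, 4): arr[1]=15 > arr[4]=6
(3, 4): arr[3]=8 > arr[4]=6

Total inversions: 7

The array has 7 inversion(s): (0,2), (0,3), (0,4), (1,2), (1,3), (1,4), (3,4). Each pair (i,j) satisfies i < j and arr[i] > arr[j].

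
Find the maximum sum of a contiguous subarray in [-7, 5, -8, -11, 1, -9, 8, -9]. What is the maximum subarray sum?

Using Kadane's algorithm on [-7, 5, -8, -11, 1, -9, 8, -9]:

Scanning through the array:
Position 1 (value 5): max_ending_here = 5, max_so_far = 5
Position 2 (value -8): max_ending_here = -3, max_so_far = 5
Position 3 (value -11): max_ending_here = -11, max_so_far = 5
Position 4 (value 1): max_ending_here = 1, max_so_far = 5
Position 5 (value -9): max_ending_here = -8, max_so_far = 5
Position 6 (value 8): max_ending_here = 8, max_so_far = 8
Position 7 (value -9): max_ending_here = -1, max_so_far = 8

Maximum subarray: [8]
Maximum sum: 8

The maximum subarray is [8] with sum 8. This subarray runs from index 6 to index 6.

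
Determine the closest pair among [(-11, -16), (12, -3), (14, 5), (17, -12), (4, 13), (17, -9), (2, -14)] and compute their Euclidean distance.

Computing all pairwise distances among 7 points:

d((-11, -16), (12, -3)) = 26.4197
d((-11, -16), (14, 5)) = 32.6497
d((-11, -16), (17, -12)) = 28.2843
d((-11, -16), (4, 13)) = 32.6497
d((-11, -16), (17, -9)) = 28.8617
d((-11, -16), (2, -14)) = 13.1529
d((12, -3), (14, 5)) = 8.2462
d((12, -3), (17, -12)) = 10.2956
d((12, -3), (4, 13)) = 17.8885
d((12, -3), (17, -9)) = 7.8102
d((12, -3), (2, -14)) = 14.8661
d((14, 5), (17, -12)) = 17.2627
d((14, 5), (4, 13)) = 12.8062
d((14, 5), (17, -9)) = 14.3178
d((14, 5), (2, -14)) = 22.4722
d((17, -12), (4, 13)) = 28.178
d((17, -12), (17, -9)) = 3.0 <-- minimum
d((17, -12), (2, -14)) = 15.1327
d((4, 13), (17, -9)) = 25.5539
d((4, 13), (2, -14)) = 27.074
d((17, -9), (2, -14)) = 15.8114

Closest pair: (17, -12) and (17, -9) with distance 3.0

The closest pair is (17, -12) and (17, -9) with Euclidean distance 3.0. For 7 points, brute-force pairwise comparison is shown above. For large n, the divide-and-conquer algorithm (sort by x, recurse on halves, check the dividing strip) achieves O(n log n).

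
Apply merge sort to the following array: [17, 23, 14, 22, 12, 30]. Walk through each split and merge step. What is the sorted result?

Merge sort trace:

Split: [17, 23, 14, 22, 12, 30] -> [17, 23, 14] and [22, 12, 30]
  Split: [17, 23, 14] -> [17] and [23, 14]
    Split: [23, 14] -> [23] and [14]
    Merge: [23] + [14] -> [14, 23]
  Merge: [17] + [14, 23] -> [14, 17, 23]
  Split: [22, 12, 30] -> [22] and [12, 30]
    Split: [12, 30] -> [12] and [30]
    Merge: [12] + [30] -> [12, 30]
  Merge: [22] + [12, 30] -> [12, 22, 30]
Merge: [14, 17, 23] + [12, 22, 30] -> [12, 14, 17, 22, 23, 30]

Final sorted array: [12, 14, 17, 22, 23, 30]

The merge sort proceeds by recursively splitting the array and merging sorted halves.
After all merges, the sorted array is [12, 14, 17, 22, 23, 30].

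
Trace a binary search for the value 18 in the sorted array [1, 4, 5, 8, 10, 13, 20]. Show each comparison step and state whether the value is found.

Binary search for 18 in [1, 4, 5, 8, 10, 13, 20]:

lo=0, hi=6, mid=3, arr[mid]=8 -> 8 < 18, search right half
lo=4, hi=6, mid=5, arr[mid]=13 -> 13 < 18, search right half
lo=6, hi=6, mid=6, arr[mid]=20 -> 20 > 18, search left half
lo=6 > hi=5, target 18 not found

Binary search determines that 18 is not in the array after 3 comparisons. The search space was exhausted without finding the target.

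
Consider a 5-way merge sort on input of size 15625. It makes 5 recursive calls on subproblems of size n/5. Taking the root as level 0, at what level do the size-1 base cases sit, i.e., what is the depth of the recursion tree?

For divide and conquer with division factor 5:

Problem sizes at each level:
Level 0: 15625
Level 1: 3125
Level 2: 625
Level 3: 125
Level 4: 25
Level 5: 5
Level 6: 1

The root is level 0 and the size-1 base case is level 6 (the tree spans levels 0 through 6, i.e. 7 levels counting the root), so the depth is the number of divisions: log_5(15625) = 6

The recursion tree depth is log_5(15625) = 6. At each level, the problem size is divided by 5, so it takes 6 divisions to reduce to a base case of size 1. The algorithm makes 5 recursive calls at each level.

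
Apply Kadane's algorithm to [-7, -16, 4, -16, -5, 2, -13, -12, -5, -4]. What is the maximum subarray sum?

Using Kadane's algorithm on [-7, -16, 4, -16, -5, 2, -13, -12, -5, -4]:

Scanning through the array:
Position 1 (value -16): max_ending_here = -16, max_so_far = -7
Position 2 (value 4): max_ending_here = 4, max_so_far = 4
Position 3 (value -16): max_ending_here = -12, max_so_far = 4
Position 4 (value -5): max_ending_here = -5, max_so_far = 4
Position 5 (value 2): max_ending_here = 2, max_so_far = 4
Position 6 (value -13): max_ending_here = -11, max_so_far = 4
Position 7 (value -12): max_ending_here = -12, max_so_far = 4
Position 8 (value -5): max_ending_here = -5, max_so_far = 4
Position 9 (value -4): max_ending_here = -4, max_so_far = 4

Maximum subarray: [4]
Maximum sum: 4

The maximum subarray is [4] with sum 4. This subarray runs from index 2 to index 2.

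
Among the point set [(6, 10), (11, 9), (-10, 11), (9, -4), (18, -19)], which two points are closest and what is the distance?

Computing all pairwise distances among 5 points:

d((6, 10), (11, 9)) = 5.099 <-- minimum
d((6, 10), (-10, 11)) = 16.0312
d((6, 10), (9, -4)) = 14.3178
d((6, 10), (18, -19)) = 31.3847
d((11, 9), (-10, 11)) = 21.095
d((11, 9), (9, -4)) = 13.1529
d((11, 9), (18, -19)) = 28.8617
d((-10, 11), (9, -4)) = 24.2074
d((-10, 11), (18, -19)) = 41.0366
d((9, -4), (18, -19)) = 17.4929

Closest pair: (6, 10) and (11, 9) with distance 5.099

The closest pair is (6, 10) and (11, 9) with Euclidean distance 5.099. For 5 points, brute-force pairwise comparison is shown above. For large n, the divide-and-conquer algorithm (sort by x, recurse on halves, check the dividing strip) achieves O(n log n).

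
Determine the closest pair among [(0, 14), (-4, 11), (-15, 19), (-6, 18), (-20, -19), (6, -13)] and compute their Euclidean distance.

Computing all pairwise distances among 6 points:

d((0, 14), (-4, 11)) = 5.0 <-- minimum
d((0, 14), (-15, 19)) = 15.8114
d((0, 14), (-6, 18)) = 7.2111
d((0, 14), (-20, -19)) = 38.5876
d((0, 14), (6, -13)) = 27.6586
d((-4, 11), (-15, 19)) = 13.6015
d((-4, 11), (-6, 18)) = 7.2801
d((-4, 11), (-20, -19)) = 34.0
d((-4, 11), (6, -13)) = 26.0
d((-15, 19), (-6, 18)) = 9.0554
d((-15, 19), (-20, -19)) = 38.3275
d((-15, 19), (6, -13)) = 38.2753
d((-6, 18), (-20, -19)) = 39.5601
d((-6, 18), (6, -13)) = 33.2415
d((-20, -19), (6, -13)) = 26.6833

Closest pair: (0, 14) and (-4, 11) with distance 5.0

The closest pair is (0, 14) and (-4, 11) with Euclidean distance 5.0. For 6 points, brute-force pairwise comparison is shown above. For large n, the divide-and-conquer algorithm (sort by x, recurse on halves, check the dividing strip) achieves O(n log n).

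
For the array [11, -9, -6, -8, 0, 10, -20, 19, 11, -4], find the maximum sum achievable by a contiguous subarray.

Using Kadane's algorithm on [11, -9, -6, -8, 0, 10, -20, 19, 11, -4]:

Scanning through the array:
Position 1 (value -9): max_ending_here = 2, max_so_far = 11
Position 2 (value -6): max_ending_here = -4, max_so_far = 11
Position 3 (value -8): max_ending_here = -8, max_so_far = 11
Position 4 (value 0): max_ending_here = 0, max_so_far = 11
Position 5 (value 10): max_ending_here = 10, max_so_far = 11
Position 6 (value -20): max_ending_here = -10, max_so_far = 11
Position 7 (value 19): max_ending_here = 19, max_so_far = 19
Position 8 (value 11): max_ending_here = 30, max_so_far = 30
Position 9 (value -4): max_ending_here = 26, max_so_far = 30

Maximum subarray: [19, 11]
Maximum sum: 30

The maximum subarray is [19, 11] with sum 30. This subarray runs from index 7 to index 8.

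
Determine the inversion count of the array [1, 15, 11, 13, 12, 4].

Finding inversions in [1, 15, 11, 13, 12, 4]:

(1, 2): arr[1]=15 > arr[2]=11
(1, 3): arr[1]=15 > arr[3]=13
(1, 4): arr[1]=15 > arr[4]=12
(1, 5): arr[1]=15 > arr[5]=4
(2, 5): arr[2]=11 > arr[5]=4
(3, 4): arr[3]=13 > arr[4]=12
(3, 5): arr[3]=13 > arr[5]=4
(4, 5): arr[4]=12 > arr[5]=4

Total inversions: 8

The array has 8 inversion(s): (1,2), (1,3), (1,4), (1,5), (2,5), (3,4), (3,5), (4,5). Each pair (i,j) satisfies i < j and arr[i] > arr[j].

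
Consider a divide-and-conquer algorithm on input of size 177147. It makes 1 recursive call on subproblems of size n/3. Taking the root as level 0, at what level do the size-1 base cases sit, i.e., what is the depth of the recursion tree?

For divide and conquer with division factor 3:

Problem sizes at each level:
Level 0: 177147
Level 1: 59049
Level 2: 19683
Level 3: 6561
Level 4: 2187
Level 5: 729
Level 6: 243
Level 7: 81
Level 8: 27
Level 9: 9
Level 10: 3
Level 11: 1

The root is level 0 and the size-1 base case is level 11 (the tree spans levels 0 through 11, i.e. 12 levels counting the root), so the depth is the number of divisions: log_3(177147) = 11

The recursion tree depth is log_3(177147) = 11. At each level, the problem size is divided by 3, so it takes 11 divisions to reduce to a base case of size 1. The algorithm makes 1 recursive call at each level.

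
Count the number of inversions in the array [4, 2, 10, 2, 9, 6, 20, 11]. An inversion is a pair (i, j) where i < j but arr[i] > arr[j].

Finding inversions in [4, 2, 10, 2, 9, 6, 20, 11]:

(0, 1): arr[0]=4 > arr[1]=2
(0, 3): arr[0]=4 > arr[3]=2
(2, 3): arr[2]=10 > arr[3]=2
(2, 4): arr[2]=10 > arr[4]=9
(2, 5): arr[2]=10 > arr[5]=6
(4, 5): arr[4]=9 > arr[5]=6
(6, 7): arr[6]=20 > arr[7]=11

Total inversions: 7

The array has 7 inversion(s): (0,1), (0,3), (2,3), (2,4), (2,5), (4,5), (6,7). Each pair (i,j) satisfies i < j and arr[i] > arr[j].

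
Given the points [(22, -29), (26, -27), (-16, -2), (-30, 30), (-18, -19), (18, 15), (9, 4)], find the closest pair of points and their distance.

Computing all pairwise distances among 7 points:

d((22, -29), (26, -27)) = 4.4721 <-- minimum
d((22, -29), (-16, -2)) = 46.6154
d((22, -29), (-30, 30)) = 78.6448
d((22, -29), (-18, -19)) = 41.2311
d((22, -29), (18, 15)) = 44.1814
d((22, -29), (9, 4)) = 35.4683
d((26, -27), (-16, -2)) = 48.8774
d((26, -27), (-30, 30)) = 79.9062
d((26, -27), (-18, -19)) = 44.7214
d((26, -27), (18, 15)) = 42.7551
d((26, -27), (9, 4)) = 35.3553
d((-16, -2), (-30, 30)) = 34.9285
d((-16, -2), (-18, -19)) = 17.1172
d((-16, -2), (18, 15)) = 38.0132
d((-16, -2), (9, 4)) = 25.7099
d((-30, 30), (-18, -19)) = 50.448
d((-30, 30), (18, 15)) = 50.2892
d((-30, 30), (9, 4)) = 46.8722
d((-18, -19), (18, 15)) = 49.5177
d((-18, -19), (9, 4)) = 35.4683
d((18, 15), (9, 4)) = 14.2127

Closest pair: (22, -29) and (26, -27) with distance 4.4721

The closest pair is (22, -29) and (26, -27) with Euclidean distance 4.4721. For 7 points, brute-force pairwise comparison is shown above. For large n, the divide-and-conquer algorithm (sort by x, recurse on halves, check the dividing strip) achieves O(n log n).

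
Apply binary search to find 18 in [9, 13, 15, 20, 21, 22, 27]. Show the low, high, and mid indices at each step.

Binary search for 18 in [9, 13, 15, 20, 21, 22, 27]:

lo=0, hi=6, mid=3, arr[mid]=20 -> 20 > 18, search left half
lo=0, hi=2, mid=1, arr[mid]=13 -> 13 < 18, search right half
lo=2, hi=2, mid=2, arr[mid]=15 -> 15 < 18, search right half
lo=3 > hi=2, target 18 not found

Binary search determines that 18 is not in the array after 3 comparisons. The search space was exhausted without finding the target.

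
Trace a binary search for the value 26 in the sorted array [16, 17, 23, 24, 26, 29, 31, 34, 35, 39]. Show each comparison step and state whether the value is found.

Binary search for 26 in [16, 17, 23, 24, 26, 29, 31, 34, 35, 39]:

lo=0, hi=9, mid=4, arr[mid]=26 -> Found target at index 4!

Binary search finds 26 at index 4 after 1 comparisons. The search repeatedly halves the search space by comparing with the middle element.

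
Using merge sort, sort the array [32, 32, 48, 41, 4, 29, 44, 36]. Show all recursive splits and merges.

Merge sort trace:

Split: [32, 32, 48, 41, 4, 29, 44, 36] -> [32, 32, 48, 41] and [4, 29, 44, 36]
  Split: [32, 32, 48, 41] -> [32, 32] and [48, 41]
    Split: [32, 32] -> [32] and [32]
    Merge: [32] + [32] -> [32, 32]
    Split: [48, 41] -> [48] and [41]
    Merge: [48] + [41] -> [41, 48]
  Merge: [32, 32] + [41, 48] -> [32, 32, 41, 48]
  Split: [4, 29, 44, 36] -> [4, 29] and [44, 36]
    Split: [4, 29] -> [4] and [29]
    Merge: [4] + [29] -> [4, 29]
    Split: [44, 36] -> [44] and [36]
    Merge: [44] + [36] -> [36, 44]
  Merge: [4, 29] + [36, 44] -> [4, 29, 36, 44]
Merge: [32, 32, 41, 48] + [4, 29, 36, 44] -> [4, 29, 32, 32, 36, 41, 44, 48]

Final sorted array: [4, 29, 32, 32, 36, 41, 44, 48]

The merge sort proceeds by recursively splitting the array and merging sorted halves.
After all merges, the sorted array is [4, 29, 32, 32, 36, 41, 44, 48].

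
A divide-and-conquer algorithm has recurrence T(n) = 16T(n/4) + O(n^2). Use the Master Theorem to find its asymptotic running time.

Master Theorem for T(n) = 16T(n/4) + O(n^2):

a = 16, b = 4, c = 2
log_b(a) = log_4(16) = 2.0000

Case 2: c = 2 = log_4(16) = 2.0000
T(n) = O(n^2 log n) = O(n^2 log n)

For T(n) = 16T(n/4) + O(n^2): log_4(16) = 2.0000. This is Case 2 of the Master Theorem (c = log_b(a), equal work at all levels), giving O(n^2 log n).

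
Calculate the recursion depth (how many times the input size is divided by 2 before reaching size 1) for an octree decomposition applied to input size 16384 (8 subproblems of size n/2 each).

For divide and conquer with division factor 2:

Problem sizes at each level:
Level 0: 16384
Level 1: 8192
Level 2: 4096
Level 3: 2048
Level 4: 1024
Level 5: 512
Level 6: 256
Level 7: 128
Level 8: 64
Level 9: 32
Level 10: 16
Level 11: 8
Level 12: 4
Level 13: 2
Level 14: 1

The root is level 0 and the size-1 base case is level 14 (the tree spans levels 0 through 14, i.e. 15 levels counting the root), so the depth is the number of divisions: log_2(16384) = 14

The recursion tree depth is log_2(16384) = 14. At each level, the problem size is divided by 2, so it takes 14 divisions to reduce to a base case of size 1. The algorithm makes 8 recursive calls at each level.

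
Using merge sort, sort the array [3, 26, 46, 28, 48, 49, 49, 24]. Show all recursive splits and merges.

Merge sort trace:

Split: [3, 26, 46, 28, 48, 49, 49, 24] -> [3, 26, 46, 28] and [48, 49, 49, 24]
  Split: [3, 26, 46, 28] -> [3, 26] and [46, 28]
    Split: [3, 26] -> [3] and [26]
    Merge: [3] + [26] -> [3, 26]
    Split: [46, 28] -> [46] and [28]
    Merge: [46] + [28] -> [28, 46]
  Merge: [3, 26] + [28, 46] -> [3, 26, 28, 46]
  Split: [48, 49, 49, 24] -> [48, 49] and [49, 24]
    Split: [48, 49] -> [48] and [49]
    Merge: [48] + [49] -> [48, 49]
    Split: [49, 24] -> [49] and [24]
    Merge: [49] + [24] -> [24, 49]
  Merge: [48, 49] + [24, 49] -> [24, 48, 49, 49]
Merge: [3, 26, 28, 46] + [24, 48, 49, 49] -> [3, 24, 26, 28, 46, 48, 49, 49]

Final sorted array: [3, 24, 26, 28, 46, 48, 49, 49]

The merge sort proceeds by recursively splitting the array and merging sorted halves.
After all merges, the sorted array is [3, 24, 26, 28, 46, 48, 49, 49].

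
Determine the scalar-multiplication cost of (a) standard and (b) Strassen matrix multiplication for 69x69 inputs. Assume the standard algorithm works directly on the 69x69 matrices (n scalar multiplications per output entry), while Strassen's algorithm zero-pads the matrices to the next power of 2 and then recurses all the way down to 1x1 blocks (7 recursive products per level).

Matrix multiplication for 69x69 matrices:

Strassen's algorithm requires power-of-2 dimensions. Pad 69x69 to 128x128 (next power of 2).

Standard algorithm: 69^3 = 328509 multiplications
Strassen's algorithm: 7^(log2(128)) = 7^7 = 823543 multiplications
Difference: 328509 - 823543 = -495034 (Strassen uses MORE here due to padding overhead — for small or just-over-power-of-2 n, padding can outweigh the per-level savings)

Standard: 328509 multiplications (69^3). Strassen: 823543 multiplications (7^7, after padding to 128x128). Strassen reduces 8 recursive multiplications to 7 at each level.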